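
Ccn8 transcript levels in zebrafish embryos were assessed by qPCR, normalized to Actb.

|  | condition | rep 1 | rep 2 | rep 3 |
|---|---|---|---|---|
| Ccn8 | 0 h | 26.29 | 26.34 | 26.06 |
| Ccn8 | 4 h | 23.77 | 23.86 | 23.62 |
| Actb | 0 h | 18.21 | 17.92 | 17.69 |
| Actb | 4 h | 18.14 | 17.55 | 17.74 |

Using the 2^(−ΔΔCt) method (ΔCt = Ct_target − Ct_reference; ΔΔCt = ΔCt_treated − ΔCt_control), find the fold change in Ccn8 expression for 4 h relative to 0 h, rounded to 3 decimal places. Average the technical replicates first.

5.098

Mean Ct: Ccn8 0 h 26.230; Ccn8 4 h 23.750; Actb 0 h 17.940; Actb 4 h 17.810
ΔCt(0 h) = 26.230 − 17.940 = 8.290
ΔCt(4 h) = 23.750 − 17.810 = 5.940
ΔΔCt = 5.940 − 8.290 = -2.350
Fold change = 2^(−(-2.350)) = 2^2.350 = 5.0982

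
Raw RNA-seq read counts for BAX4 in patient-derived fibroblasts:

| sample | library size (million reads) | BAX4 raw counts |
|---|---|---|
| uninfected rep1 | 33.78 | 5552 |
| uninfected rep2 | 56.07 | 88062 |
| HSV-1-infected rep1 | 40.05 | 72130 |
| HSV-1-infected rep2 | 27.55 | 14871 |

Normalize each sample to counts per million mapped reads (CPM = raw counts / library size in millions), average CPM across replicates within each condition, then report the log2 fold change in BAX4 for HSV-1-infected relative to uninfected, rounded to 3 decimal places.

0.432

CPM(uninfected rep1) = 5552 / 33.78 = 164.3576
CPM(uninfected rep2) = 88062 / 56.07 = 1570.5725
CPM(HSV-1-infected rep1) = 72130 / 40.05 = 1800.9988
CPM(HSV-1-infected rep2) = 14871 / 27.55 = 539.7822
mean CPM(uninfected) = 867.4651; mean CPM(HSV-1-infected) = 1170.3905
Fold change = 1170.3905 / 867.4651 = 1.34921
log2(1.34921) = 0.4321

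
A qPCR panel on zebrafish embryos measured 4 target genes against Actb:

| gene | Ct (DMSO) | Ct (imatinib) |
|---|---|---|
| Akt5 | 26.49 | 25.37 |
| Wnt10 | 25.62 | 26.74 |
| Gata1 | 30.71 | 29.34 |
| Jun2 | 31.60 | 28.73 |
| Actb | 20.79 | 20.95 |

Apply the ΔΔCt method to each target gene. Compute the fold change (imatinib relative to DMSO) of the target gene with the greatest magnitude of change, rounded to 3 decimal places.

Akt5: ΔΔCt = (25.37−20.95) − (26.49−20.79) = 4.42 − 5.70 = -1.28; fold change = 2^1.28 = 2.428
Wnt10: ΔΔCt = (26.74−20.95) − (25.62−20.79) = 5.79 − 4.83 = 0.96; fold change = 2^-0.96 = 0.514
Gata1: ΔΔCt = (29.34−20.95) − (30.71−20.79) = 8.39 − 9.92 = -1.53; fold change = 2^1.53 = 2.888
Jun2: ΔΔCt = (28.73−20.95) − (31.60−20.79) = 7.78 − 10.81 = -3.03; fold change = 2^3.03 = 8.168
Jun2 has the largest |ΔΔCt| = 3.03.

8.168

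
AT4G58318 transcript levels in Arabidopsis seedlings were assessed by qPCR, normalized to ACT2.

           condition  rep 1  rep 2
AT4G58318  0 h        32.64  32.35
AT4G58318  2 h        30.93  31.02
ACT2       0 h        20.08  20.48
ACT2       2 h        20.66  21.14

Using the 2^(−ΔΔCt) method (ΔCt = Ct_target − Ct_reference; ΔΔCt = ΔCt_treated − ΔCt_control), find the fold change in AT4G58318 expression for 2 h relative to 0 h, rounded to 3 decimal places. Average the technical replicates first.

Mean Ct: AT4G58318 0 h 32.495; AT4G58318 2 h 30.975; ACT2 0 h 20.280; ACT2 2 h 20.900
ΔCt(0 h) = 32.495 − 20.280 = 12.215
ΔCt(2 h) = 30.975 − 20.900 = 10.075
ΔΔCt = 10.075 − 12.215 = -2.140
Fold change = 2^(−(-2.140)) = 2^2.140 = 4.4076

4.408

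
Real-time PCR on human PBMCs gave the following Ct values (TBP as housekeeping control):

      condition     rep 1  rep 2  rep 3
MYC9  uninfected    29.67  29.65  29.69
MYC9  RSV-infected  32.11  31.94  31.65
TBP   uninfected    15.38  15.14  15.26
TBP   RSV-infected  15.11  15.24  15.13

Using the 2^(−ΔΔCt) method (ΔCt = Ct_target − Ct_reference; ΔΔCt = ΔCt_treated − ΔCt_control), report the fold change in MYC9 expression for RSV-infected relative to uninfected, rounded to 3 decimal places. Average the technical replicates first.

0.199

Mean Ct: MYC9 uninfected 29.670; MYC9 RSV-infected 31.900; TBP uninfected 15.260; TBP RSV-infected 15.160
ΔCt(uninfected) = 29.670 − 15.260 = 14.410
ΔCt(RSV-infected) = 31.900 − 15.160 = 16.740
ΔΔCt = 16.740 − 14.410 = 2.330
Fold change = 2^(−2.330) = 0.1989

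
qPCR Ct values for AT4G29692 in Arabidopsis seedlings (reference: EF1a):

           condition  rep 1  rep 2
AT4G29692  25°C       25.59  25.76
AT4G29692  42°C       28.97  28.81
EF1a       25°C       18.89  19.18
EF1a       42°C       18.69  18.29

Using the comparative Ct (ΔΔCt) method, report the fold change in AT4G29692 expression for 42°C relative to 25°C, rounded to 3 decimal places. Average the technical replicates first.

0.074

Mean Ct: AT4G29692 25°C 25.675; AT4G29692 42°C 28.890; EF1a 25°C 19.035; EF1a 42°C 18.490
ΔCt(25°C) = 25.675 − 19.035 = 6.640
ΔCt(42°C) = 28.890 − 18.490 = 10.400
ΔΔCt = 10.400 − 6.640 = 3.760
Fold change = 2^(−3.760) = 0.0738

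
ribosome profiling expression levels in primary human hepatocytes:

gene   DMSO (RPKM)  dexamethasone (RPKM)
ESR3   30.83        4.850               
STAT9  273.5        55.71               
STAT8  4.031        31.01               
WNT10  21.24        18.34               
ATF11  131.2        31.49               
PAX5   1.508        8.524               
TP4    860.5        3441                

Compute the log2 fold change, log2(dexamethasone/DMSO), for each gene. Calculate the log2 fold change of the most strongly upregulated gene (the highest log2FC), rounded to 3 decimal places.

log2(4.850/30.83) = -2.668  (ESR3)
log2(55.71/273.5) = -2.296  (STAT9)
log2(31.01/4.031) = 2.944  (STAT8)
log2(18.34/21.24) = -0.212  (WNT10)
log2(31.49/131.2) = -2.059  (ATF11)
log2(8.524/1.508) = 2.499  (PAX5)
log2(3441/860.5) = 2.000  (TP4)
STAT8 is most strongly upregulated.

2.944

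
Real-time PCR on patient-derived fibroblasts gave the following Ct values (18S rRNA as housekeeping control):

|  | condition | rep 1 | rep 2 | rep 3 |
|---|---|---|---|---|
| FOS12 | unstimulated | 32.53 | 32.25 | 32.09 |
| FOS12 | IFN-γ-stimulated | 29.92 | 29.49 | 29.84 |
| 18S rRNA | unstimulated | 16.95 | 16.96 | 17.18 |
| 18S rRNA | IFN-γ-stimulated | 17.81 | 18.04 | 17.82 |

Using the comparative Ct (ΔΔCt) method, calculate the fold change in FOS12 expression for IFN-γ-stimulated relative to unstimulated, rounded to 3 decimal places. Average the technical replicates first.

10.556

Mean Ct: FOS12 unstimulated 32.290; FOS12 IFN-γ-stimulated 29.750; 18S rRNA unstimulated 17.030; 18S rRNA IFN-γ-stimulated 17.890
ΔCt(unstimulated) = 32.290 − 17.030 = 15.260
ΔCt(IFN-γ-stimulated) = 29.750 − 17.890 = 11.860
ΔΔCt = 11.860 − 15.260 = -3.400
Fold change = 2^(−(-3.400)) = 2^3.400 = 10.5561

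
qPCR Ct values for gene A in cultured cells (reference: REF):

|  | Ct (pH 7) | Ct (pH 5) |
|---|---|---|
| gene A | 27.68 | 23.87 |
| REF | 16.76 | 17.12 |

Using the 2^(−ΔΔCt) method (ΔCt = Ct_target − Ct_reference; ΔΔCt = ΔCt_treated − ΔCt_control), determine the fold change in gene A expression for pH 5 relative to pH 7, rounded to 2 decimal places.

18.00

ΔCt(pH 7) = 27.680 − 16.760 = 10.920
ΔCt(pH 5) = 23.870 − 17.120 = 6.750
ΔΔCt = 6.750 − 10.920 = -4.170
Fold change = 2^(−(-4.170)) = 2^4.170 = 18.001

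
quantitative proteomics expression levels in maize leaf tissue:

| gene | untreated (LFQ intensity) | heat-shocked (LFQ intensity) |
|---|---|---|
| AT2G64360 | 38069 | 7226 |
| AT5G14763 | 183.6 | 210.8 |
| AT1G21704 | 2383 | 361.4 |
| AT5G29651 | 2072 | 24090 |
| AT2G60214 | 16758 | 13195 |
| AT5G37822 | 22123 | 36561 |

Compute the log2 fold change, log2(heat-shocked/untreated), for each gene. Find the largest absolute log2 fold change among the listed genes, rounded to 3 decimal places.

3.539

log2(7226/38069) = -2.397  (AT2G64360)
log2(210.8/183.6) = 0.199  (AT5G14763)
log2(361.4/2383) = -2.721  (AT1G21704)
log2(24090/2072) = 3.539  (AT5G29651)
log2(13195/16758) = -0.345  (AT2G60214)
log2(36561/22123) = 0.725  (AT5G37822)
The largest magnitude belongs to AT5G29651.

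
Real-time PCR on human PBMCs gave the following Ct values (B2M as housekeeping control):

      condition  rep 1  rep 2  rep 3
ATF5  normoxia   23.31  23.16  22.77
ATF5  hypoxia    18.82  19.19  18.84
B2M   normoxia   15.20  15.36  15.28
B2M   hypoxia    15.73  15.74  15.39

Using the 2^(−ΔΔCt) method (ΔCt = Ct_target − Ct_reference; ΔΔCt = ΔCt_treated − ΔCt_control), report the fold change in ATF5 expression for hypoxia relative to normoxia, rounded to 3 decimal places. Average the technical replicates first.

Mean Ct: ATF5 normoxia 23.080; ATF5 hypoxia 18.950; B2M normoxia 15.280; B2M hypoxia 15.620
ΔCt(normoxia) = 23.080 − 15.280 = 7.800
ΔCt(hypoxia) = 18.950 − 15.620 = 3.330
ΔΔCt = 3.330 − 7.800 = -4.470
Fold change = 2^(−(-4.470)) = 2^4.470 = 22.1618

22.162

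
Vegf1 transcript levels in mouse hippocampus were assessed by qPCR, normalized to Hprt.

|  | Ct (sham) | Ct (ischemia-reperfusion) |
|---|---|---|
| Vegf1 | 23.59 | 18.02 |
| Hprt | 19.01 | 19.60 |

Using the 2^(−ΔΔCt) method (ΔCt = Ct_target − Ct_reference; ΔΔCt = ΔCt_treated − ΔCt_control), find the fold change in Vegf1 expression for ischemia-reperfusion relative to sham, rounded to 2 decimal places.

ΔCt(sham) = 23.590 − 19.010 = 4.580
ΔCt(ischemia-reperfusion) = 18.020 − 19.600 = -1.580
ΔΔCt = -1.580 − 4.580 = -6.160
Fold change = 2^(−(-6.160)) = 2^6.160 = 71.506

71.51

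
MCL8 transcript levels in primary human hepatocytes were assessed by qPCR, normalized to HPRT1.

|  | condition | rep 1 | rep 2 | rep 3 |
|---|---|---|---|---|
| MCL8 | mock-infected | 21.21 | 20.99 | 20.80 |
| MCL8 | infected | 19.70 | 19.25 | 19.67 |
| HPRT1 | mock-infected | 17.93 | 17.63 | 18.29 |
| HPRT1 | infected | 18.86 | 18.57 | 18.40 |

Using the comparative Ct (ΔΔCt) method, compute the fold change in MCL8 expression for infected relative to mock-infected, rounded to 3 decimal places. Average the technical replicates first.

Mean Ct: MCL8 mock-infected 21.000; MCL8 infected 19.540; HPRT1 mock-infected 17.950; HPRT1 infected 18.610
ΔCt(mock-infected) = 21.000 − 17.950 = 3.050
ΔCt(infected) = 19.540 − 18.610 = 0.930
ΔΔCt = 0.930 − 3.050 = -2.120
Fold change = 2^(−(-2.120)) = 2^2.120 = 4.3469

4.347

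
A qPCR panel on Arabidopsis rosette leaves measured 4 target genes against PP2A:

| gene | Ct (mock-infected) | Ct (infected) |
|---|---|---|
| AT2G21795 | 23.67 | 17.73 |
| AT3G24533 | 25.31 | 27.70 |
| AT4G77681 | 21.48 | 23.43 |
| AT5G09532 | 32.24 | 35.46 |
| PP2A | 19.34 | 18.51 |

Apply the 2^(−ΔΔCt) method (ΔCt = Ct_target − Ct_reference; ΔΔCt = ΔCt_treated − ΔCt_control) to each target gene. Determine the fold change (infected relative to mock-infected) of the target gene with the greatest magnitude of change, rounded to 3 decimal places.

AT2G21795: ΔΔCt = (17.73−18.51) − (23.67−19.34) = -0.78 − 4.33 = -5.11; fold change = 2^5.11 = 34.535
AT3G24533: ΔΔCt = (27.70−18.51) − (25.31−19.34) = 9.19 − 5.97 = 3.22; fold change = 2^-3.22 = 0.107
AT4G77681: ΔΔCt = (23.43−18.51) − (21.48−19.34) = 4.92 − 2.14 = 2.78; fold change = 2^-2.78 = 0.146
AT5G09532: ΔΔCt = (35.46−18.51) − (32.24−19.34) = 16.95 − 12.90 = 4.05; fold change = 2^-4.05 = 0.060
AT2G21795 has the largest |ΔΔCt| = 5.11.

34.535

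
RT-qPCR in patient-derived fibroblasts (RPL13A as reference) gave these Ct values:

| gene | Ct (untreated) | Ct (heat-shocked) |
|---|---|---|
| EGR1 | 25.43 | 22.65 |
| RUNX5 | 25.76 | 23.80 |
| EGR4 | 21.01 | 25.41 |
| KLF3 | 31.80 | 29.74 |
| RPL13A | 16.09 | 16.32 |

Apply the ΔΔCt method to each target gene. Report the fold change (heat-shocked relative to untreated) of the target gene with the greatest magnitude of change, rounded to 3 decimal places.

EGR1: ΔΔCt = (22.65−16.32) − (25.43−16.09) = 6.33 − 9.34 = -3.01; fold change = 2^3.01 = 8.056
RUNX5: ΔΔCt = (23.80−16.32) − (25.76−16.09) = 7.48 − 9.67 = -2.19; fold change = 2^2.19 = 4.563
EGR4: ΔΔCt = (25.41−16.32) − (21.01−16.09) = 9.09 − 4.92 = 4.17; fold change = 2^-4.17 = 0.056
KLF3: ΔΔCt = (29.74−16.32) − (31.80−16.09) = 13.42 − 15.71 = -2.29; fold change = 2^2.29 = 4.891
EGR4 has the largest |ΔΔCt| = 4.17.

0.056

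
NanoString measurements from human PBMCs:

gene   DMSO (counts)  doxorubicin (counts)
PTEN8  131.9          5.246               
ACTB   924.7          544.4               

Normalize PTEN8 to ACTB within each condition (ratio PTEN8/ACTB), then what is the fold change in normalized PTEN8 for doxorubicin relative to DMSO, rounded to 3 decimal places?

PTEN8/ACTB (DMSO) = 131.9 / 924.7 = 0.14264
PTEN8/ACTB (doxorubicin) = 5.246 / 544.4 = 0.0096363
Fold change = 0.0096363 / 0.14264 = 0.0676

0.068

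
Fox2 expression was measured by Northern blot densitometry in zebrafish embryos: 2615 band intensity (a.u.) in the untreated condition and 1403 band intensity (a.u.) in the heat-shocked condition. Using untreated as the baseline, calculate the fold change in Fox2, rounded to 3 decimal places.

Fold change = 1403 / 2615 = 0.5365
Fox2 is downregulated.

0.537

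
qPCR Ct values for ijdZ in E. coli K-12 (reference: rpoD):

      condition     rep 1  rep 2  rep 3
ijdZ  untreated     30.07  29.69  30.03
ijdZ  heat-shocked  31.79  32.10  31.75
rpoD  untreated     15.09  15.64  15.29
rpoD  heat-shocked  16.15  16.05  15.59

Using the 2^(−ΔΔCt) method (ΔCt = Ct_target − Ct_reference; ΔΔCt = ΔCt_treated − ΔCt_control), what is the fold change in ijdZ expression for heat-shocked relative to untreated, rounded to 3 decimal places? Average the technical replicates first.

0.390

Mean Ct: ijdZ untreated 29.930; ijdZ heat-shocked 31.880; rpoD untreated 15.340; rpoD heat-shocked 15.930
ΔCt(untreated) = 29.930 − 15.340 = 14.590
ΔCt(heat-shocked) = 31.880 − 15.930 = 15.950
ΔΔCt = 15.950 − 14.590 = 1.360
Fold change = 2^(−1.360) = 0.3896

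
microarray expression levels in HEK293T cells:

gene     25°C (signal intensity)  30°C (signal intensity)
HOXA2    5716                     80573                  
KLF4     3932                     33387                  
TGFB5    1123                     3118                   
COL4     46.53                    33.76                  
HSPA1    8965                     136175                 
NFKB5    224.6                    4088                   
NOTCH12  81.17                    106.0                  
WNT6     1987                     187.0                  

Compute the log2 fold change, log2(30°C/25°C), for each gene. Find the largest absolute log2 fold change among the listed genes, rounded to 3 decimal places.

4.186

log2(80573/5716) = 3.817  (HOXA2)
log2(33387/3932) = 3.086  (KLF4)
log2(3118/1123) = 1.473  (TGFB5)
log2(33.76/46.53) = -0.463  (COL4)
log2(136175/8965) = 3.925  (HSPA1)
log2(4088/224.6) = 4.186  (NFKB5)
log2(106.0/81.17) = 0.385  (NOTCH12)
log2(187.0/1987) = -3.409  (WNT6)
The largest magnitude belongs to NFKB5.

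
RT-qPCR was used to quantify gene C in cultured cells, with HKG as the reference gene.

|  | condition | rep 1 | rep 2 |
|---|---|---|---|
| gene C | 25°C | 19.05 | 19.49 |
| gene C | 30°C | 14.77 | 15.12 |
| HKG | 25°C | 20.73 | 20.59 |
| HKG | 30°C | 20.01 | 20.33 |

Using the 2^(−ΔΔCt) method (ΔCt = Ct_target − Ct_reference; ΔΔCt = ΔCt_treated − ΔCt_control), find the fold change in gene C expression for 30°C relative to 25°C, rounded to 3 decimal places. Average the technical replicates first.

Mean Ct: gene C 25°C 19.270; gene C 30°C 14.945; HKG 25°C 20.660; HKG 30°C 20.170
ΔCt(25°C) = 19.270 − 20.660 = -1.390
ΔCt(30°C) = 14.945 − 20.170 = -5.225
ΔΔCt = -5.225 − (-1.390) = -3.835
Fold change = 2^(−(-3.835)) = 2^3.835 = 14.2709

14.271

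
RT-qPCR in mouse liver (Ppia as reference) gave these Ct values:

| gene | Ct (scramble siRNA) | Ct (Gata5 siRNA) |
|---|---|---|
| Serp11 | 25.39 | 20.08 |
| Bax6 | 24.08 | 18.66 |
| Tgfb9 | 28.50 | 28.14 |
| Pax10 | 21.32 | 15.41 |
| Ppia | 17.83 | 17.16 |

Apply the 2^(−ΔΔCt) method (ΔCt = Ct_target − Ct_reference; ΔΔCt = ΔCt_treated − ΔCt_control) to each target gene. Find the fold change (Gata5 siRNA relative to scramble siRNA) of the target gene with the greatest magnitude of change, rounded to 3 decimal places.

Serp11: ΔΔCt = (20.08−17.16) − (25.39−17.83) = 2.92 − 7.56 = -4.64; fold change = 2^4.64 = 24.933
Bax6: ΔΔCt = (18.66−17.16) − (24.08−17.83) = 1.50 − 6.25 = -4.75; fold change = 2^4.75 = 26.909
Tgfb9: ΔΔCt = (28.14−17.16) − (28.50−17.83) = 10.98 − 10.67 = 0.31; fold change = 2^-0.31 = 0.807
Pax10: ΔΔCt = (15.41−17.16) − (21.32−17.83) = -1.75 − 3.49 = -5.24; fold change = 2^5.24 = 37.792
Pax10 has the largest |ΔΔCt| = 5.24.

37.792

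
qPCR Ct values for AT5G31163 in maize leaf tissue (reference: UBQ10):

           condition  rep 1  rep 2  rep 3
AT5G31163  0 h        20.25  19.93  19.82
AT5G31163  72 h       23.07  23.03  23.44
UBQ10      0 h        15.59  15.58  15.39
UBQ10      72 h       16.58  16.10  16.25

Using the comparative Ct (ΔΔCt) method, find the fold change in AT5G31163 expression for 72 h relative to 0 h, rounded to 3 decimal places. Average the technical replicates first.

0.191

Mean Ct: AT5G31163 0 h 20.000; AT5G31163 72 h 23.180; UBQ10 0 h 15.520; UBQ10 72 h 16.310
ΔCt(0 h) = 20.000 − 15.520 = 4.480
ΔCt(72 h) = 23.180 − 16.310 = 6.870
ΔΔCt = 6.870 − 4.480 = 2.390
Fold change = 2^(−2.390) = 0.1908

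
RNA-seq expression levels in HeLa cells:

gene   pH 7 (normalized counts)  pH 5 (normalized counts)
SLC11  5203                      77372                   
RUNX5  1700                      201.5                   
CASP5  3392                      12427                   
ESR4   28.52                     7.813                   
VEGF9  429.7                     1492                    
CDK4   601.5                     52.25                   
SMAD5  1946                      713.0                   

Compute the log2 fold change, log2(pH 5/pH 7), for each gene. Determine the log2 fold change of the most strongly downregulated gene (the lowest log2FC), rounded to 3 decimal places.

log2(77372/5203) = 3.894  (SLC11)
log2(201.5/1700) = -3.077  (RUNX5)
log2(12427/3392) = 1.873  (CASP5)
log2(7.813/28.52) = -1.868  (ESR4)
log2(1492/429.7) = 1.796  (VEGF9)
log2(52.25/601.5) = -3.525  (CDK4)
log2(713.0/1946) = -1.449  (SMAD5)
CDK4 is most strongly downregulated.

-3.525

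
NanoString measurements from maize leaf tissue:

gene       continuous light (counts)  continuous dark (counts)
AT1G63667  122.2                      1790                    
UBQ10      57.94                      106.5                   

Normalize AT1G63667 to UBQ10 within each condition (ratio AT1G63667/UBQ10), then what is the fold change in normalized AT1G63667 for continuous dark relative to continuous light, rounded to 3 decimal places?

7.969

AT1G63667/UBQ10 (continuous light) = 122.2 / 57.94 = 2.1091
AT1G63667/UBQ10 (continuous dark) = 1790 / 106.5 = 16.808
Fold change = 16.808 / 2.1091 = 7.9691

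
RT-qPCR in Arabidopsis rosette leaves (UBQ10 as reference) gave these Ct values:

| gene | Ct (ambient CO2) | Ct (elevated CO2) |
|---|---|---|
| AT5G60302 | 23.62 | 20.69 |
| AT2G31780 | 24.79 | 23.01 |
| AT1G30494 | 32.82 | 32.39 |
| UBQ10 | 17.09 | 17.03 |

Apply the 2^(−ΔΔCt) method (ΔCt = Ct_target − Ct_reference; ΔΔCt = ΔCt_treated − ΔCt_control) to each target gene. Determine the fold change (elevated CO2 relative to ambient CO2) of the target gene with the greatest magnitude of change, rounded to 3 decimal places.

AT5G60302: ΔΔCt = (20.69−17.03) − (23.62−17.09) = 3.66 − 6.53 = -2.87; fold change = 2^2.87 = 7.311
AT2G31780: ΔΔCt = (23.01−17.03) − (24.79−17.09) = 5.98 − 7.70 = -1.72; fold change = 2^1.72 = 3.294
AT1G30494: ΔΔCt = (32.39−17.03) − (32.82−17.09) = 15.36 − 15.73 = -0.37; fold change = 2^0.37 = 1.292
AT5G60302 has the largest |ΔΔCt| = 2.87.

7.311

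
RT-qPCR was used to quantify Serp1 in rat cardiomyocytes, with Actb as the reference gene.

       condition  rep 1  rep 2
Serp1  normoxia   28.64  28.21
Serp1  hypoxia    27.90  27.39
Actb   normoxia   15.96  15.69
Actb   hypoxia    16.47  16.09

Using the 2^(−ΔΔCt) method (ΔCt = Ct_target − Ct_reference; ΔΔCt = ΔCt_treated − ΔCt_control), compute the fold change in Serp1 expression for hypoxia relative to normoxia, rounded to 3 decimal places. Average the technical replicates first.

2.354

Mean Ct: Serp1 normoxia 28.425; Serp1 hypoxia 27.645; Actb normoxia 15.825; Actb hypoxia 16.280
ΔCt(normoxia) = 28.425 − 15.825 = 12.600
ΔCt(hypoxia) = 27.645 − 16.280 = 11.365
ΔΔCt = 11.365 − 12.600 = -1.235
Fold change = 2^(−(-1.235)) = 2^1.235 = 2.3538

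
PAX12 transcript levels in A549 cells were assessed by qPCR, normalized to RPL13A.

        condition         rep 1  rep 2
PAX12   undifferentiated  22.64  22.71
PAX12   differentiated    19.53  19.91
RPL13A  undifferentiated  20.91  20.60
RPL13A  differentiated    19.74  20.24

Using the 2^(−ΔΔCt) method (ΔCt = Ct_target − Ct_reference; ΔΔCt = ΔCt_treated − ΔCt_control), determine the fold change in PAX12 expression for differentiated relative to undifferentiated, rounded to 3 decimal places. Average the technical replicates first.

Mean Ct: PAX12 undifferentiated 22.675; PAX12 differentiated 19.720; RPL13A undifferentiated 20.755; RPL13A differentiated 19.990
ΔCt(undifferentiated) = 22.675 − 20.755 = 1.920
ΔCt(differentiated) = 19.720 − 19.990 = -0.270
ΔΔCt = -0.270 − 1.920 = -2.190
Fold change = 2^(−(-2.190)) = 2^2.190 = 4.5631

4.563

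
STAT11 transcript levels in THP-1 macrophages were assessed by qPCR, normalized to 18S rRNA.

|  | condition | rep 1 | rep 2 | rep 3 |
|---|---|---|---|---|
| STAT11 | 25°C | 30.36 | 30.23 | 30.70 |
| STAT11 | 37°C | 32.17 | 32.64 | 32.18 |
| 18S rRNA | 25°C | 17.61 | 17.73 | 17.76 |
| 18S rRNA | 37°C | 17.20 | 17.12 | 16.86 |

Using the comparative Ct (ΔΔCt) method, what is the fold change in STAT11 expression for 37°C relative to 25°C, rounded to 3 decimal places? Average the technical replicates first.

Mean Ct: STAT11 25°C 30.430; STAT11 37°C 32.330; 18S rRNA 25°C 17.700; 18S rRNA 37°C 17.060
ΔCt(25°C) = 30.430 − 17.700 = 12.730
ΔCt(37°C) = 32.330 − 17.060 = 15.270
ΔΔCt = 15.270 − 12.730 = 2.540
Fold change = 2^(−2.540) = 0.1719

0.172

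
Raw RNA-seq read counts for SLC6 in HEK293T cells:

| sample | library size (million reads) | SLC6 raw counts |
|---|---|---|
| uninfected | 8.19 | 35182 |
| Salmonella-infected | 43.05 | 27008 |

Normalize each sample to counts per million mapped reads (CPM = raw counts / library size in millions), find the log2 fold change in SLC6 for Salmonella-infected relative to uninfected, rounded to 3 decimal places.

CPM(uninfected) = 35182 / 8.19 = 4295.7265
CPM(Salmonella-infected) = 27008 / 43.05 = 627.3635
Fold change = 627.3635 / 4295.7265 = 0.14604
log2(0.14604) = -2.7755

-2.776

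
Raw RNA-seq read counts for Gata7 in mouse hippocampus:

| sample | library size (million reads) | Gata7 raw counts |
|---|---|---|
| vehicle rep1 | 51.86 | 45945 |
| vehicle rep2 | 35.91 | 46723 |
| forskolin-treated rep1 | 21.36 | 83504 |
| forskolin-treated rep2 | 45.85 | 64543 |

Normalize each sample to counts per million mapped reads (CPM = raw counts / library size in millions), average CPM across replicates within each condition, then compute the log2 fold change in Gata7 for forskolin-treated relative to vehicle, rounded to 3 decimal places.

CPM(vehicle rep1) = 45945 / 51.86 = 885.9429
CPM(vehicle rep2) = 46723 / 35.91 = 1301.1139
CPM(forskolin-treated rep1) = 83504 / 21.36 = 3909.3633
CPM(forskolin-treated rep2) = 64543 / 45.85 = 1407.6990
mean CPM(vehicle) = 1093.5284; mean CPM(forskolin-treated) = 2658.5312
Fold change = 2658.5312 / 1093.5284 = 2.43115
log2(2.43115) = 1.2816

1.282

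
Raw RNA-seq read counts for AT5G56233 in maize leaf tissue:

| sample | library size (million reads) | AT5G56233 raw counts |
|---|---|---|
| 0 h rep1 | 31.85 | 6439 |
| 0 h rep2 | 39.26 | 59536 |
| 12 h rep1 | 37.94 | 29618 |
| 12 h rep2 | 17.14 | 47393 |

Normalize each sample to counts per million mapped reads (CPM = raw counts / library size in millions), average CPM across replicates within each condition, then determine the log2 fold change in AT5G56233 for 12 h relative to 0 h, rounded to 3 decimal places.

CPM(0 h rep1) = 6439 / 31.85 = 202.1664
CPM(0 h rep2) = 59536 / 39.26 = 1516.4544
CPM(12 h rep1) = 29618 / 37.94 = 780.6537
CPM(12 h rep2) = 47393 / 17.14 = 2765.0525
mean CPM(0 h) = 859.3104; mean CPM(12 h) = 1772.8531
Fold change = 1772.8531 / 859.3104 = 2.06311
log2(2.06311) = 1.0448

1.045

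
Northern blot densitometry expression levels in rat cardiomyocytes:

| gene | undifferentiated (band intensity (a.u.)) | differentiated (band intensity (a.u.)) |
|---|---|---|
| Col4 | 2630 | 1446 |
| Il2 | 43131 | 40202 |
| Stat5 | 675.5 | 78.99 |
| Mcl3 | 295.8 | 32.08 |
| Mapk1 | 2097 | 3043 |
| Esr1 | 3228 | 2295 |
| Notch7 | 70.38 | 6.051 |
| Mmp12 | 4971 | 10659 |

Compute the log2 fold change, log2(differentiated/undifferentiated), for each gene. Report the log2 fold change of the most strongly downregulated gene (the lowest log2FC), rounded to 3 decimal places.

-3.540

log2(1446/2630) = -0.863  (Col4)
log2(40202/43131) = -0.101  (Il2)
log2(78.99/675.5) = -3.096  (Stat5)
log2(32.08/295.8) = -3.205  (Mcl3)
log2(3043/2097) = 0.537  (Mapk1)
log2(2295/3228) = -0.492  (Esr1)
log2(6.051/70.38) = -3.540  (Notch7)
log2(10659/4971) = 1.100  (Mmp12)
Notch7 is most strongly downregulated.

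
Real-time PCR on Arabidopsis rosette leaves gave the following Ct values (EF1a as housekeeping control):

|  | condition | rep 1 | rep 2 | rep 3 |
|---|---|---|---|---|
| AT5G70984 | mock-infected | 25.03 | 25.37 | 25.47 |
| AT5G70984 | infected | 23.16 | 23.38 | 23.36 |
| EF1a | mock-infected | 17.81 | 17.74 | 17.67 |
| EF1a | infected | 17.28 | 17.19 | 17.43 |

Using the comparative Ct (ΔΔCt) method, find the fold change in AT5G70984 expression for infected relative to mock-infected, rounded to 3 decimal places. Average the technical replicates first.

Mean Ct: AT5G70984 mock-infected 25.290; AT5G70984 infected 23.300; EF1a mock-infected 17.740; EF1a infected 17.300
ΔCt(mock-infected) = 25.290 − 17.740 = 7.550
ΔCt(infected) = 23.300 − 17.300 = 6.000
ΔΔCt = 6.000 − 7.550 = -1.550
Fold change = 2^(−(-1.550)) = 2^1.550 = 2.9282

2.928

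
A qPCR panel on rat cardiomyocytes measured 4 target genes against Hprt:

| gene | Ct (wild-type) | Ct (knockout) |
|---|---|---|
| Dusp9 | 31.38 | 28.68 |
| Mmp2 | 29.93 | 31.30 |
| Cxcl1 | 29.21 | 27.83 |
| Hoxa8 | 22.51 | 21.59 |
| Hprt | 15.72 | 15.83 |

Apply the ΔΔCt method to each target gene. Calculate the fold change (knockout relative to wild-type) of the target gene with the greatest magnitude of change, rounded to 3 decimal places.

7.013

Dusp9: ΔΔCt = (28.68−15.83) − (31.38−15.72) = 12.85 − 15.66 = -2.81; fold change = 2^2.81 = 7.013
Mmp2: ΔΔCt = (31.30−15.83) − (29.93−15.72) = 15.47 − 14.21 = 1.26; fold change = 2^-1.26 = 0.418
Cxcl1: ΔΔCt = (27.83−15.83) − (29.21−15.72) = 12.00 − 13.49 = -1.49; fold change = 2^1.49 = 2.809
Hoxa8: ΔΔCt = (21.59−15.83) − (22.51−15.72) = 5.76 − 6.79 = -1.03; fold change = 2^1.03 = 2.042
Dusp9 has the largest |ΔΔCt| = 2.81.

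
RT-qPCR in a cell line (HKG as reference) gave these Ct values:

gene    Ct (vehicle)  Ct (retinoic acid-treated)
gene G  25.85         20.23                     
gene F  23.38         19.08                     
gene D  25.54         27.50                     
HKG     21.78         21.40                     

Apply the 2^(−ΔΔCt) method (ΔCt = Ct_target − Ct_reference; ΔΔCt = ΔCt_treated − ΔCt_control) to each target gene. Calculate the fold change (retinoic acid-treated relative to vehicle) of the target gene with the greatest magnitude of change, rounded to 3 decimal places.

37.792

gene G: ΔΔCt = (20.23−21.40) − (25.85−21.78) = -1.17 − 4.07 = -5.24; fold change = 2^5.24 = 37.792
gene F: ΔΔCt = (19.08−21.40) − (23.38−21.78) = -2.32 − 1.60 = -3.92; fold change = 2^3.92 = 15.137
gene D: ΔΔCt = (27.50−21.40) − (25.54−21.78) = 6.10 − 3.76 = 2.34; fold change = 2^-2.34 = 0.198
gene G has the largest |ΔΔCt| = 5.24.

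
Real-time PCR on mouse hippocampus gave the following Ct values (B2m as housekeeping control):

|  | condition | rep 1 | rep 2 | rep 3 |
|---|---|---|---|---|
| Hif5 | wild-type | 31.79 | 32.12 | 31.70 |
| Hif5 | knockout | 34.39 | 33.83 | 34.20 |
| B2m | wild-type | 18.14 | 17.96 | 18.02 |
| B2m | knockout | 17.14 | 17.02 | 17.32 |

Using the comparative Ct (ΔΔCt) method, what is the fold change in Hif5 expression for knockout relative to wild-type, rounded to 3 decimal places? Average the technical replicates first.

0.113

Mean Ct: Hif5 wild-type 31.870; Hif5 knockout 34.140; B2m wild-type 18.040; B2m knockout 17.160
ΔCt(wild-type) = 31.870 − 18.040 = 13.830
ΔCt(knockout) = 34.140 − 17.160 = 16.980
ΔΔCt = 16.980 − 13.830 = 3.150
Fold change = 2^(−3.150) = 0.1127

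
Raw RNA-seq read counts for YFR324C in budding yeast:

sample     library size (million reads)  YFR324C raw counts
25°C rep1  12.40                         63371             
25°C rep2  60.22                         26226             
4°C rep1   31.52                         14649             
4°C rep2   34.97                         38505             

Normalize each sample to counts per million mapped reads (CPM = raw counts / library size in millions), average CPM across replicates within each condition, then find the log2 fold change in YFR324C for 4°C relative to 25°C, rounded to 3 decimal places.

CPM(25°C rep1) = 63371 / 12.40 = 5110.5645
CPM(25°C rep2) = 26226 / 60.22 = 435.5032
CPM(4°C rep1) = 14649 / 31.52 = 464.7525
CPM(4°C rep2) = 38505 / 34.97 = 1101.0866
mean CPM(25°C) = 2773.0338; mean CPM(4°C) = 782.9196
Fold change = 782.9196 / 2773.0338 = 0.28233
log2(0.28233) = -1.8245

-1.825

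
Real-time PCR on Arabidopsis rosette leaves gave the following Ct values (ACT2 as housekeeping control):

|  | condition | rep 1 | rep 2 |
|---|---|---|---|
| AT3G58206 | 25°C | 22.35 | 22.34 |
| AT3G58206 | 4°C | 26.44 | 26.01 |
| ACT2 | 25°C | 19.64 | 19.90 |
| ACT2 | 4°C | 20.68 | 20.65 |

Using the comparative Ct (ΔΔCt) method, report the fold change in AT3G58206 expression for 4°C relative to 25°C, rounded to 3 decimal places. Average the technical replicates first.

0.126

Mean Ct: AT3G58206 25°C 22.345; AT3G58206 4°C 26.225; ACT2 25°C 19.770; ACT2 4°C 20.665
ΔCt(25°C) = 22.345 − 19.770 = 2.575
ΔCt(4°C) = 26.225 − 20.665 = 5.560
ΔΔCt = 5.560 − 2.575 = 2.985
Fold change = 2^(−2.985) = 0.1263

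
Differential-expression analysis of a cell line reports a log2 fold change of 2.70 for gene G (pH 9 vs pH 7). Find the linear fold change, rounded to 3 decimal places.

Fold change = 2^(2.70) = 6.4980

6.498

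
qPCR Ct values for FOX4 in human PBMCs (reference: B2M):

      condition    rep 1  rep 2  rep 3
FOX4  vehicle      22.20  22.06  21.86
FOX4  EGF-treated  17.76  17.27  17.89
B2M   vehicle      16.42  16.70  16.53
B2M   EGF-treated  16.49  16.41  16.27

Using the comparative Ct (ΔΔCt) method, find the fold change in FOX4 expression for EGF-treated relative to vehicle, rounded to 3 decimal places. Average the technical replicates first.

18.896

Mean Ct: FOX4 vehicle 22.040; FOX4 EGF-treated 17.640; B2M vehicle 16.550; B2M EGF-treated 16.390
ΔCt(vehicle) = 22.040 − 16.550 = 5.490
ΔCt(EGF-treated) = 17.640 − 16.390 = 1.250
ΔΔCt = 1.250 − 5.490 = -4.240
Fold change = 2^(−(-4.240)) = 2^4.240 = 18.8959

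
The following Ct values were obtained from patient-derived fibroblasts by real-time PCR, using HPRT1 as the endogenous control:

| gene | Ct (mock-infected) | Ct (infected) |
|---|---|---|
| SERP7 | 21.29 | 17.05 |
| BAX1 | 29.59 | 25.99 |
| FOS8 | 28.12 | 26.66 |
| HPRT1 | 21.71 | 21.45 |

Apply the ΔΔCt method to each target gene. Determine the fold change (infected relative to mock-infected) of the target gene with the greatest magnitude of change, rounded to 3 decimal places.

15.780

SERP7: ΔΔCt = (17.05−21.45) − (21.29−21.71) = -4.40 − (-0.42) = -3.98; fold change = 2^3.98 = 15.780
BAX1: ΔΔCt = (25.99−21.45) − (29.59−21.71) = 4.54 − 7.88 = -3.34; fold change = 2^3.34 = 10.126
FOS8: ΔΔCt = (26.66−21.45) − (28.12−21.71) = 5.21 − 6.41 = -1.20; fold change = 2^1.20 = 2.297
SERP7 has the largest |ΔΔCt| = 3.98.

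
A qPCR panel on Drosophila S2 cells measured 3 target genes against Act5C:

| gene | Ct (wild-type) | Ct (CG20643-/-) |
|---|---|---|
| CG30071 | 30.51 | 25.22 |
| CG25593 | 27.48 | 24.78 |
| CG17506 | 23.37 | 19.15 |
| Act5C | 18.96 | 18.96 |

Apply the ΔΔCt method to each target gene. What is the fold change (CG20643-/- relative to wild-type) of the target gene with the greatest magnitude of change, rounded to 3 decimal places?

CG30071: ΔΔCt = (25.22−18.96) − (30.51−18.96) = 6.26 − 11.55 = -5.29; fold change = 2^5.29 = 39.124
CG25593: ΔΔCt = (24.78−18.96) − (27.48−18.96) = 5.82 − 8.52 = -2.70; fold change = 2^2.70 = 6.498
CG17506: ΔΔCt = (19.15−18.96) − (23.37−18.96) = 0.19 − 4.41 = -4.22; fold change = 2^4.22 = 18.636
CG30071 has the largest |ΔΔCt| = 5.29.

39.124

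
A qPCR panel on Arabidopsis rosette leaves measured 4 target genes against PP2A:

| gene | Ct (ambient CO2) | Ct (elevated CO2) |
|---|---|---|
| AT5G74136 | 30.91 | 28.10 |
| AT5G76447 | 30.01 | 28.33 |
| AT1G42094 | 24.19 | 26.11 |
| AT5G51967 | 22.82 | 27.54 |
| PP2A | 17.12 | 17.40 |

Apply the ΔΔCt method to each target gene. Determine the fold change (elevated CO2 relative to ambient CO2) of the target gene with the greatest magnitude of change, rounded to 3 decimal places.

AT5G74136: ΔΔCt = (28.10−17.40) − (30.91−17.12) = 10.70 − 13.79 = -3.09; fold change = 2^3.09 = 8.515
AT5G76447: ΔΔCt = (28.33−17.40) − (30.01−17.12) = 10.93 − 12.89 = -1.96; fold change = 2^1.96 = 3.891
AT1G42094: ΔΔCt = (26.11−17.40) − (24.19−17.12) = 8.71 − 7.07 = 1.64; fold change = 2^-1.64 = 0.321
AT5G51967: ΔΔCt = (27.54−17.40) − (22.82−17.12) = 10.14 − 5.70 = 4.44; fold change = 2^-4.44 = 0.046
AT5G51967 has the largest |ΔΔCt| = 4.44.

0.046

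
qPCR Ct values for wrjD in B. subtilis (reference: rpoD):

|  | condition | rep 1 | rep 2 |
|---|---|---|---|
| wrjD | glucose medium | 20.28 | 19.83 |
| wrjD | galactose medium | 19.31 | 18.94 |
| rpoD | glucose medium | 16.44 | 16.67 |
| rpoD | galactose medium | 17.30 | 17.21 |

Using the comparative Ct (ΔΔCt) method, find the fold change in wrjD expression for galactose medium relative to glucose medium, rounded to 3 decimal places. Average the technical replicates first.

Mean Ct: wrjD glucose medium 20.055; wrjD galactose medium 19.125; rpoD glucose medium 16.555; rpoD galactose medium 17.255
ΔCt(glucose medium) = 20.055 − 16.555 = 3.500
ΔCt(galactose medium) = 19.125 − 17.255 = 1.870
ΔΔCt = 1.870 − 3.500 = -1.630
Fold change = 2^(−(-1.630)) = 2^1.630 = 3.0951

3.095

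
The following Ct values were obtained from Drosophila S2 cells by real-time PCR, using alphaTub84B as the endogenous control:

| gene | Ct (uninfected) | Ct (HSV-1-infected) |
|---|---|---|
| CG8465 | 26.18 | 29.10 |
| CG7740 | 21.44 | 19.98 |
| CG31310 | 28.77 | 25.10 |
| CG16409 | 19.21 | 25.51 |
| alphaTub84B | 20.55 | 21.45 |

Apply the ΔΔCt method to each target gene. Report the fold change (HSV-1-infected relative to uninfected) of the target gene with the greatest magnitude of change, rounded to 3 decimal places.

0.024

CG8465: ΔΔCt = (29.10−21.45) − (26.18−20.55) = 7.65 − 5.63 = 2.02; fold change = 2^-2.02 = 0.247
CG7740: ΔΔCt = (19.98−21.45) − (21.44−20.55) = -1.47 − 0.89 = -2.36; fold change = 2^2.36 = 5.134
CG31310: ΔΔCt = (25.10−21.45) − (28.77−20.55) = 3.65 − 8.22 = -4.57; fold change = 2^4.57 = 23.752
CG16409: ΔΔCt = (25.51−21.45) − (19.21−20.55) = 4.06 − (-1.34) = 5.40; fold change = 2^-5.40 = 0.024
CG16409 has the largest |ΔΔCt| = 5.40.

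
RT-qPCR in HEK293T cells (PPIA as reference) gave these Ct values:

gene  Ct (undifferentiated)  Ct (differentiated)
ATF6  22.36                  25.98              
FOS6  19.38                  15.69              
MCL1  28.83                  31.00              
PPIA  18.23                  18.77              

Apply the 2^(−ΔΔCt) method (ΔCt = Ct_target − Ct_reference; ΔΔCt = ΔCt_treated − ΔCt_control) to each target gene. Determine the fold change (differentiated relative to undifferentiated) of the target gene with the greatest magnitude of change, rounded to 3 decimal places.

ATF6: ΔΔCt = (25.98−18.77) − (22.36−18.23) = 7.21 − 4.13 = 3.08; fold change = 2^-3.08 = 0.118
FOS6: ΔΔCt = (15.69−18.77) − (19.38−18.23) = -3.08 − 1.15 = -4.23; fold change = 2^4.23 = 18.765
MCL1: ΔΔCt = (31.00−18.77) − (28.83−18.23) = 12.23 − 10.60 = 1.63; fold change = 2^-1.63 = 0.323
FOS6 has the largest |ΔΔCt| = 4.23.

18.765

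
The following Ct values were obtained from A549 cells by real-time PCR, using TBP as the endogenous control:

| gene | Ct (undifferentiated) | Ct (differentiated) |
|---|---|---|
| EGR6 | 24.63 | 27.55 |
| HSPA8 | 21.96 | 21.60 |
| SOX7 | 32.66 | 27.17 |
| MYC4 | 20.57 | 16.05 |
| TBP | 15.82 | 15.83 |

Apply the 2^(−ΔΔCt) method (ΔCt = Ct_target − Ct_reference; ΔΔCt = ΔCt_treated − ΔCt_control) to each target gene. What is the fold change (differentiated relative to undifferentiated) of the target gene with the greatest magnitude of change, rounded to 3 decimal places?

EGR6: ΔΔCt = (27.55−15.83) − (24.63−15.82) = 11.72 − 8.81 = 2.91; fold change = 2^-2.91 = 0.133
HSPA8: ΔΔCt = (21.60−15.83) − (21.96−15.82) = 5.77 − 6.14 = -0.37; fold change = 2^0.37 = 1.292
SOX7: ΔΔCt = (27.17−15.83) − (32.66−15.82) = 11.34 − 16.84 = -5.50; fold change = 2^5.50 = 45.255
MYC4: ΔΔCt = (16.05−15.83) − (20.57−15.82) = 0.22 − 4.75 = -4.53; fold change = 2^4.53 = 23.103
SOX7 has the largest |ΔΔCt| = 5.50.

45.255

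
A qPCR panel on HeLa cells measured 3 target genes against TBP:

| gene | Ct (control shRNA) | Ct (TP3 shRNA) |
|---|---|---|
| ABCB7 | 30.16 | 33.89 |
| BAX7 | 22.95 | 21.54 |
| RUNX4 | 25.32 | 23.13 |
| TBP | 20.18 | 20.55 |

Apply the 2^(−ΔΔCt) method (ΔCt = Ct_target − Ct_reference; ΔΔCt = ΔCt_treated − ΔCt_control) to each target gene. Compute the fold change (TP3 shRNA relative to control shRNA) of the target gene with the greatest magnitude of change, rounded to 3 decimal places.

0.097

ABCB7: ΔΔCt = (33.89−20.55) − (30.16−20.18) = 13.34 − 9.98 = 3.36; fold change = 2^-3.36 = 0.097
BAX7: ΔΔCt = (21.54−20.55) − (22.95−20.18) = 0.99 − 2.77 = -1.78; fold change = 2^1.78 = 3.434
RUNX4: ΔΔCt = (23.13−20.55) − (25.32−20.18) = 2.58 − 5.14 = -2.56; fold change = 2^2.56 = 5.897
ABCB7 has the largest |ΔΔCt| = 3.36.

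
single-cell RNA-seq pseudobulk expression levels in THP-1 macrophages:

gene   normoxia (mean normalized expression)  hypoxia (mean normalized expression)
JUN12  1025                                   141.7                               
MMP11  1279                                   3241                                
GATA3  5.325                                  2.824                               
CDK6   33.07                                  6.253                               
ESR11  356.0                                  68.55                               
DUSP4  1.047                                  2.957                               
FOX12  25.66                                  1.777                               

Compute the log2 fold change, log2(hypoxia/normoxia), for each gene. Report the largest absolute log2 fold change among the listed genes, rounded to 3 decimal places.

log2(141.7/1025) = -2.855  (JUN12)
log2(3241/1279) = 1.341  (MMP11)
log2(2.824/5.325) = -0.915  (GATA3)
log2(6.253/33.07) = -2.403  (CDK6)
log2(68.55/356.0) = -2.377  (ESR11)
log2(2.957/1.047) = 1.498  (DUSP4)
log2(1.777/25.66) = -3.852  (FOX12)
The largest magnitude belongs to FOX12.

3.852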